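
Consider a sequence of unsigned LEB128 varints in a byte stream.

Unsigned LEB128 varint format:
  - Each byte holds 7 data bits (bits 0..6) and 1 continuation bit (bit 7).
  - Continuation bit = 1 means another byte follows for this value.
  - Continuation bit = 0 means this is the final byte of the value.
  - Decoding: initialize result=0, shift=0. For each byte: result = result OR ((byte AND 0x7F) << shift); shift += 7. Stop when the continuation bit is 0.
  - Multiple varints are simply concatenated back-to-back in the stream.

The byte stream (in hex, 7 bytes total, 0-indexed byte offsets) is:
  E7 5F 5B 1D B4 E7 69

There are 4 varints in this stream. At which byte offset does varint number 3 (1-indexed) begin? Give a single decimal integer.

Answer: 3

Derivation:
  byte[0]=0xE7 cont=1 payload=0x67=103: acc |= 103<<0 -> acc=103 shift=7
  byte[1]=0x5F cont=0 payload=0x5F=95: acc |= 95<<7 -> acc=12263 shift=14 [end]
Varint 1: bytes[0:2] = E7 5F -> value 12263 (2 byte(s))
  byte[2]=0x5B cont=0 payload=0x5B=91: acc |= 91<<0 -> acc=91 shift=7 [end]
Varint 2: bytes[2:3] = 5B -> value 91 (1 byte(s))
  byte[3]=0x1D cont=0 payload=0x1D=29: acc |= 29<<0 -> acc=29 shift=7 [end]
Varint 3: bytes[3:4] = 1D -> value 29 (1 byte(s))
  byte[4]=0xB4 cont=1 payload=0x34=52: acc |= 52<<0 -> acc=52 shift=7
  byte[5]=0xE7 cont=1 payload=0x67=103: acc |= 103<<7 -> acc=13236 shift=14
  byte[6]=0x69 cont=0 payload=0x69=105: acc |= 105<<14 -> acc=1733556 shift=21 [end]
Varint 4: bytes[4:7] = B4 E7 69 -> value 1733556 (3 byte(s))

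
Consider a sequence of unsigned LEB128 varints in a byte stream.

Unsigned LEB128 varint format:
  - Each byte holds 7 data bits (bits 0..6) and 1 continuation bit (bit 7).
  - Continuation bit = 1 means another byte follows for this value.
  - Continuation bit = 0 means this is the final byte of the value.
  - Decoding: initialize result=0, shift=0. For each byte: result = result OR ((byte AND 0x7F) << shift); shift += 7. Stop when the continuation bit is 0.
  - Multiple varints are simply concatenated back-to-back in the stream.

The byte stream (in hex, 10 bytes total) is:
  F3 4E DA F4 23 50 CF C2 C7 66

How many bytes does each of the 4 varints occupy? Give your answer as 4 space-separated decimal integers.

  byte[0]=0xF3 cont=1 payload=0x73=115: acc |= 115<<0 -> acc=115 shift=7
  byte[1]=0x4E cont=0 payload=0x4E=78: acc |= 78<<7 -> acc=10099 shift=14 [end]
Varint 1: bytes[0:2] = F3 4E -> value 10099 (2 byte(s))
  byte[2]=0xDA cont=1 payload=0x5A=90: acc |= 90<<0 -> acc=90 shift=7
  byte[3]=0xF4 cont=1 payload=0x74=116: acc |= 116<<7 -> acc=14938 shift=14
  byte[4]=0x23 cont=0 payload=0x23=35: acc |= 35<<14 -> acc=588378 shift=21 [end]
Varint 2: bytes[2:5] = DA F4 23 -> value 588378 (3 byte(s))
  byte[5]=0x50 cont=0 payload=0x50=80: acc |= 80<<0 -> acc=80 shift=7 [end]
Varint 3: bytes[5:6] = 50 -> value 80 (1 byte(s))
  byte[6]=0xCF cont=1 payload=0x4F=79: acc |= 79<<0 -> acc=79 shift=7
  byte[7]=0xC2 cont=1 payload=0x42=66: acc |= 66<<7 -> acc=8527 shift=14
  byte[8]=0xC7 cont=1 payload=0x47=71: acc |= 71<<14 -> acc=1171791 shift=21
  byte[9]=0x66 cont=0 payload=0x66=102: acc |= 102<<21 -> acc=215081295 shift=28 [end]
Varint 4: bytes[6:10] = CF C2 C7 66 -> value 215081295 (4 byte(s))

Answer: 2 3 1 4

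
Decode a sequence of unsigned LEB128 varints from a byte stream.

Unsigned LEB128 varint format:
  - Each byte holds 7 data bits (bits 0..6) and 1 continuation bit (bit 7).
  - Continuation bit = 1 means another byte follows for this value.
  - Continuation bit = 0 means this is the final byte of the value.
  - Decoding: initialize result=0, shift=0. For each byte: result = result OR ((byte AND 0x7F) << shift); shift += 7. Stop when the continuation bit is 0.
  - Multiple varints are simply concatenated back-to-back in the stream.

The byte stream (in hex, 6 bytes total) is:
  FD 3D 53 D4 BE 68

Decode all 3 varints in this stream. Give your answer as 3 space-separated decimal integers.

  byte[0]=0xFD cont=1 payload=0x7D=125: acc |= 125<<0 -> acc=125 shift=7
  byte[1]=0x3D cont=0 payload=0x3D=61: acc |= 61<<7 -> acc=7933 shift=14 [end]
Varint 1: bytes[0:2] = FD 3D -> value 7933 (2 byte(s))
  byte[2]=0x53 cont=0 payload=0x53=83: acc |= 83<<0 -> acc=83 shift=7 [end]
Varint 2: bytes[2:3] = 53 -> value 83 (1 byte(s))
  byte[3]=0xD4 cont=1 payload=0x54=84: acc |= 84<<0 -> acc=84 shift=7
  byte[4]=0xBE cont=1 payload=0x3E=62: acc |= 62<<7 -> acc=8020 shift=14
  byte[5]=0x68 cont=0 payload=0x68=104: acc |= 104<<14 -> acc=1711956 shift=21 [end]
Varint 3: bytes[3:6] = D4 BE 68 -> value 1711956 (3 byte(s))

Answer: 7933 83 1711956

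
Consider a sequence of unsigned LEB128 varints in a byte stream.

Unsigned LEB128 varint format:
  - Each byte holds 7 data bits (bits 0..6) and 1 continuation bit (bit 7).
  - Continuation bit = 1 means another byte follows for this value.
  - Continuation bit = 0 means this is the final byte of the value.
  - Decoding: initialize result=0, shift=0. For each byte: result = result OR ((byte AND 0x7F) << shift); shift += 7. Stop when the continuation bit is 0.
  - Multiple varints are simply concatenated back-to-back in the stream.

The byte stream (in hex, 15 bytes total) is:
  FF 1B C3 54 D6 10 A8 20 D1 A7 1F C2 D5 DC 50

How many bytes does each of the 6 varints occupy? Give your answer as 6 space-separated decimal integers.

Answer: 2 2 2 2 3 4

Derivation:
  byte[0]=0xFF cont=1 payload=0x7F=127: acc |= 127<<0 -> acc=127 shift=7
  byte[1]=0x1B cont=0 payload=0x1B=27: acc |= 27<<7 -> acc=3583 shift=14 [end]
Varint 1: bytes[0:2] = FF 1B -> value 3583 (2 byte(s))
  byte[2]=0xC3 cont=1 payload=0x43=67: acc |= 67<<0 -> acc=67 shift=7
  byte[3]=0x54 cont=0 payload=0x54=84: acc |= 84<<7 -> acc=10819 shift=14 [end]
Varint 2: bytes[2:4] = C3 54 -> value 10819 (2 byte(s))
  byte[4]=0xD6 cont=1 payload=0x56=86: acc |= 86<<0 -> acc=86 shift=7
  byte[5]=0x10 cont=0 payload=0x10=16: acc |= 16<<7 -> acc=2134 shift=14 [end]
Varint 3: bytes[4:6] = D6 10 -> value 2134 (2 byte(s))
  byte[6]=0xA8 cont=1 payload=0x28=40: acc |= 40<<0 -> acc=40 shift=7
  byte[7]=0x20 cont=0 payload=0x20=32: acc |= 32<<7 -> acc=4136 shift=14 [end]
Varint 4: bytes[6:8] = A8 20 -> value 4136 (2 byte(s))
  byte[8]=0xD1 cont=1 payload=0x51=81: acc |= 81<<0 -> acc=81 shift=7
  byte[9]=0xA7 cont=1 payload=0x27=39: acc |= 39<<7 -> acc=5073 shift=14
  byte[10]=0x1F cont=0 payload=0x1F=31: acc |= 31<<14 -> acc=512977 shift=21 [end]
Varint 5: bytes[8:11] = D1 A7 1F -> value 512977 (3 byte(s))
  byte[11]=0xC2 cont=1 payload=0x42=66: acc |= 66<<0 -> acc=66 shift=7
  byte[12]=0xD5 cont=1 payload=0x55=85: acc |= 85<<7 -> acc=10946 shift=14
  byte[13]=0xDC cont=1 payload=0x5C=92: acc |= 92<<14 -> acc=1518274 shift=21
  byte[14]=0x50 cont=0 payload=0x50=80: acc |= 80<<21 -> acc=169290434 shift=28 [end]
Varint 6: bytes[11:15] = C2 D5 DC 50 -> value 169290434 (4 byte(s))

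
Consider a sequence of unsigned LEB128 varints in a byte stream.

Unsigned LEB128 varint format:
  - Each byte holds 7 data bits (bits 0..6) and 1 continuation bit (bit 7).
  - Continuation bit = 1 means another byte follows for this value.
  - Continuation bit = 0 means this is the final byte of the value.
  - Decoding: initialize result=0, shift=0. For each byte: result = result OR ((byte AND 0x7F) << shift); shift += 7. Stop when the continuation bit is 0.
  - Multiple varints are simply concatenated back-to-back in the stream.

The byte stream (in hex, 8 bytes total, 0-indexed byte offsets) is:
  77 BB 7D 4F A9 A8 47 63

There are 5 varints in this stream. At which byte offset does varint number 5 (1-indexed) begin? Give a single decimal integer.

Answer: 7

Derivation:
  byte[0]=0x77 cont=0 payload=0x77=119: acc |= 119<<0 -> acc=119 shift=7 [end]
Varint 1: bytes[0:1] = 77 -> value 119 (1 byte(s))
  byte[1]=0xBB cont=1 payload=0x3B=59: acc |= 59<<0 -> acc=59 shift=7
  byte[2]=0x7D cont=0 payload=0x7D=125: acc |= 125<<7 -> acc=16059 shift=14 [end]
Varint 2: bytes[1:3] = BB 7D -> value 16059 (2 byte(s))
  byte[3]=0x4F cont=0 payload=0x4F=79: acc |= 79<<0 -> acc=79 shift=7 [end]
Varint 3: bytes[3:4] = 4F -> value 79 (1 byte(s))
  byte[4]=0xA9 cont=1 payload=0x29=41: acc |= 41<<0 -> acc=41 shift=7
  byte[5]=0xA8 cont=1 payload=0x28=40: acc |= 40<<7 -> acc=5161 shift=14
  byte[6]=0x47 cont=0 payload=0x47=71: acc |= 71<<14 -> acc=1168425 shift=21 [end]
Varint 4: bytes[4:7] = A9 A8 47 -> value 1168425 (3 byte(s))
  byte[7]=0x63 cont=0 payload=0x63=99: acc |= 99<<0 -> acc=99 shift=7 [end]
Varint 5: bytes[7:8] = 63 -> value 99 (1 byte(s))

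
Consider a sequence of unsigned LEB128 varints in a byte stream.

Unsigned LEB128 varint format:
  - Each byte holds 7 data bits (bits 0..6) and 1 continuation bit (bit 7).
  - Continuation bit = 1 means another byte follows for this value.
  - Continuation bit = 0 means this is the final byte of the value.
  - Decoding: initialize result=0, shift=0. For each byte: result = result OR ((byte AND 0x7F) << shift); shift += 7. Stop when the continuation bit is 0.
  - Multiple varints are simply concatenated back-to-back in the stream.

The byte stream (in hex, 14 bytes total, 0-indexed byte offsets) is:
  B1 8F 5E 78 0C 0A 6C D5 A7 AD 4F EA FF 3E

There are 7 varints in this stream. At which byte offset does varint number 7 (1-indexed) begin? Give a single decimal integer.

  byte[0]=0xB1 cont=1 payload=0x31=49: acc |= 49<<0 -> acc=49 shift=7
  byte[1]=0x8F cont=1 payload=0x0F=15: acc |= 15<<7 -> acc=1969 shift=14
  byte[2]=0x5E cont=0 payload=0x5E=94: acc |= 94<<14 -> acc=1542065 shift=21 [end]
Varint 1: bytes[0:3] = B1 8F 5E -> value 1542065 (3 byte(s))
  byte[3]=0x78 cont=0 payload=0x78=120: acc |= 120<<0 -> acc=120 shift=7 [end]
Varint 2: bytes[3:4] = 78 -> value 120 (1 byte(s))
  byte[4]=0x0C cont=0 payload=0x0C=12: acc |= 12<<0 -> acc=12 shift=7 [end]
Varint 3: bytes[4:5] = 0C -> value 12 (1 byte(s))
  byte[5]=0x0A cont=0 payload=0x0A=10: acc |= 10<<0 -> acc=10 shift=7 [end]
Varint 4: bytes[5:6] = 0A -> value 10 (1 byte(s))
  byte[6]=0x6C cont=0 payload=0x6C=108: acc |= 108<<0 -> acc=108 shift=7 [end]
Varint 5: bytes[6:7] = 6C -> value 108 (1 byte(s))
  byte[7]=0xD5 cont=1 payload=0x55=85: acc |= 85<<0 -> acc=85 shift=7
  byte[8]=0xA7 cont=1 payload=0x27=39: acc |= 39<<7 -> acc=5077 shift=14
  byte[9]=0xAD cont=1 payload=0x2D=45: acc |= 45<<14 -> acc=742357 shift=21
  byte[10]=0x4F cont=0 payload=0x4F=79: acc |= 79<<21 -> acc=166417365 shift=28 [end]
Varint 6: bytes[7:11] = D5 A7 AD 4F -> value 166417365 (4 byte(s))
  byte[11]=0xEA cont=1 payload=0x6A=106: acc |= 106<<0 -> acc=106 shift=7
  byte[12]=0xFF cont=1 payload=0x7F=127: acc |= 127<<7 -> acc=16362 shift=14
  byte[13]=0x3E cont=0 payload=0x3E=62: acc |= 62<<14 -> acc=1032170 shift=21 [end]
Varint 7: bytes[11:14] = EA FF 3E -> value 1032170 (3 byte(s))

Answer: 11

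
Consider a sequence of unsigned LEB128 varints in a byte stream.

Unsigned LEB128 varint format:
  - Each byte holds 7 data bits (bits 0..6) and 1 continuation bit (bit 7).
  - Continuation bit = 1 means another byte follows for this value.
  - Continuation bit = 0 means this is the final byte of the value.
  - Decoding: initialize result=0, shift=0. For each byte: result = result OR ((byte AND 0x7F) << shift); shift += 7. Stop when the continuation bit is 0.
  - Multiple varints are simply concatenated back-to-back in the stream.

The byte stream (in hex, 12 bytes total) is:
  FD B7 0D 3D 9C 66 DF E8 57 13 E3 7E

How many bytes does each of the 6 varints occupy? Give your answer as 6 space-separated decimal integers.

  byte[0]=0xFD cont=1 payload=0x7D=125: acc |= 125<<0 -> acc=125 shift=7
  byte[1]=0xB7 cont=1 payload=0x37=55: acc |= 55<<7 -> acc=7165 shift=14
  byte[2]=0x0D cont=0 payload=0x0D=13: acc |= 13<<14 -> acc=220157 shift=21 [end]
Varint 1: bytes[0:3] = FD B7 0D -> value 220157 (3 byte(s))
  byte[3]=0x3D cont=0 payload=0x3D=61: acc |= 61<<0 -> acc=61 shift=7 [end]
Varint 2: bytes[3:4] = 3D -> value 61 (1 byte(s))
  byte[4]=0x9C cont=1 payload=0x1C=28: acc |= 28<<0 -> acc=28 shift=7
  byte[5]=0x66 cont=0 payload=0x66=102: acc |= 102<<7 -> acc=13084 shift=14 [end]
Varint 3: bytes[4:6] = 9C 66 -> value 13084 (2 byte(s))
  byte[6]=0xDF cont=1 payload=0x5F=95: acc |= 95<<0 -> acc=95 shift=7
  byte[7]=0xE8 cont=1 payload=0x68=104: acc |= 104<<7 -> acc=13407 shift=14
  byte[8]=0x57 cont=0 payload=0x57=87: acc |= 87<<14 -> acc=1438815 shift=21 [end]
Varint 4: bytes[6:9] = DF E8 57 -> value 1438815 (3 byte(s))
  byte[9]=0x13 cont=0 payload=0x13=19: acc |= 19<<0 -> acc=19 shift=7 [end]
Varint 5: bytes[9:10] = 13 -> value 19 (1 byte(s))
  byte[10]=0xE3 cont=1 payload=0x63=99: acc |= 99<<0 -> acc=99 shift=7
  byte[11]=0x7E cont=0 payload=0x7E=126: acc |= 126<<7 -> acc=16227 shift=14 [end]
Varint 6: bytes[10:12] = E3 7E -> value 16227 (2 byte(s))

Answer: 3 1 2 3 1 2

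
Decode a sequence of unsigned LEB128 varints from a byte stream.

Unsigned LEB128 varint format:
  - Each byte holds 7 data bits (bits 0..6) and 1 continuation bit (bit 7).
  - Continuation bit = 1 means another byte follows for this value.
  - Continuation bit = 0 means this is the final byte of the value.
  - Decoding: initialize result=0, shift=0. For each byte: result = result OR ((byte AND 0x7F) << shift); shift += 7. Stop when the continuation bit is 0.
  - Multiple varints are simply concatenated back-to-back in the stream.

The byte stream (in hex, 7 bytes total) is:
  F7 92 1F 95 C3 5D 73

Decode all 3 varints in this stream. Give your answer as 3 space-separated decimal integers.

  byte[0]=0xF7 cont=1 payload=0x77=119: acc |= 119<<0 -> acc=119 shift=7
  byte[1]=0x92 cont=1 payload=0x12=18: acc |= 18<<7 -> acc=2423 shift=14
  byte[2]=0x1F cont=0 payload=0x1F=31: acc |= 31<<14 -> acc=510327 shift=21 [end]
Varint 1: bytes[0:3] = F7 92 1F -> value 510327 (3 byte(s))
  byte[3]=0x95 cont=1 payload=0x15=21: acc |= 21<<0 -> acc=21 shift=7
  byte[4]=0xC3 cont=1 payload=0x43=67: acc |= 67<<7 -> acc=8597 shift=14
  byte[5]=0x5D cont=0 payload=0x5D=93: acc |= 93<<14 -> acc=1532309 shift=21 [end]
Varint 2: bytes[3:6] = 95 C3 5D -> value 1532309 (3 byte(s))
  byte[6]=0x73 cont=0 payload=0x73=115: acc |= 115<<0 -> acc=115 shift=7 [end]
Varint 3: bytes[6:7] = 73 -> value 115 (1 byte(s))

Answer: 510327 1532309 115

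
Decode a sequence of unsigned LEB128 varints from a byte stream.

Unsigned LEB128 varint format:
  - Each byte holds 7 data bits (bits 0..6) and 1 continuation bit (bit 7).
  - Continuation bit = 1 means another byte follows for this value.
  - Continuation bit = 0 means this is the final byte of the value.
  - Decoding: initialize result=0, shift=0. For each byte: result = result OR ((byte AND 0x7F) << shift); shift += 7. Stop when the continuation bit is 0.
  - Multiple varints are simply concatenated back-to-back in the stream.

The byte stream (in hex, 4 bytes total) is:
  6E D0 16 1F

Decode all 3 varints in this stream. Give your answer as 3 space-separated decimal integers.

  byte[0]=0x6E cont=0 payload=0x6E=110: acc |= 110<<0 -> acc=110 shift=7 [end]
Varint 1: bytes[0:1] = 6E -> value 110 (1 byte(s))
  byte[1]=0xD0 cont=1 payload=0x50=80: acc |= 80<<0 -> acc=80 shift=7
  byte[2]=0x16 cont=0 payload=0x16=22: acc |= 22<<7 -> acc=2896 shift=14 [end]
Varint 2: bytes[1:3] = D0 16 -> value 2896 (2 byte(s))
  byte[3]=0x1F cont=0 payload=0x1F=31: acc |= 31<<0 -> acc=31 shift=7 [end]
Varint 3: bytes[3:4] = 1F -> value 31 (1 byte(s))

Answer: 110 2896 31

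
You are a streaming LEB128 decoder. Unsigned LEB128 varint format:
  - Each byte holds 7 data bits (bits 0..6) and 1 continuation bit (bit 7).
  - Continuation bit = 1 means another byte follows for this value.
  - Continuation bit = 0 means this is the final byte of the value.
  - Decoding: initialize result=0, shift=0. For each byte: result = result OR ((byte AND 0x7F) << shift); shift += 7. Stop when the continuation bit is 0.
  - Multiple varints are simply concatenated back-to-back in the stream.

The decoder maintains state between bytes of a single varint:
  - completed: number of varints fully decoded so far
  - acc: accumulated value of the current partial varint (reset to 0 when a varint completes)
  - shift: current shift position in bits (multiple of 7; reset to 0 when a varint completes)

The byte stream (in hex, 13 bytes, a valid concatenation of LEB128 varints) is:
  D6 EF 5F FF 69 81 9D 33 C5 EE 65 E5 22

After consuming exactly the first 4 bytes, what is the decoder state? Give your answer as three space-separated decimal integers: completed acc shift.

Answer: 1 127 7

Derivation:
byte[0]=0xD6 cont=1 payload=0x56: acc |= 86<<0 -> completed=0 acc=86 shift=7
byte[1]=0xEF cont=1 payload=0x6F: acc |= 111<<7 -> completed=0 acc=14294 shift=14
byte[2]=0x5F cont=0 payload=0x5F: varint #1 complete (value=1570774); reset -> completed=1 acc=0 shift=0
byte[3]=0xFF cont=1 payload=0x7F: acc |= 127<<0 -> completed=1 acc=127 shift=7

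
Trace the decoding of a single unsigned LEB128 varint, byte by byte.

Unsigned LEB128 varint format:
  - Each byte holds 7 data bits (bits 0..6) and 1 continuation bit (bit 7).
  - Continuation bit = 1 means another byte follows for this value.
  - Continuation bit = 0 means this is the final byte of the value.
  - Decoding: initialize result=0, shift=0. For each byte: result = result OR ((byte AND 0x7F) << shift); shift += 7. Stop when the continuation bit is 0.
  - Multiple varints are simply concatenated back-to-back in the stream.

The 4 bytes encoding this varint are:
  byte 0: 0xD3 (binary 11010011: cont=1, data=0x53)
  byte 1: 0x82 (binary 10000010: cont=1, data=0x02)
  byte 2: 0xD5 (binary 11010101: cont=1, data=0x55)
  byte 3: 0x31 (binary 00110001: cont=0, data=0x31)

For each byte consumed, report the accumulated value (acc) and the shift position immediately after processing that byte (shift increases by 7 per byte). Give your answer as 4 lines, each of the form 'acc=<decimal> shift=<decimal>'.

Answer: acc=83 shift=7
acc=339 shift=14
acc=1392979 shift=21
acc=104153427 shift=28

Derivation:
byte 0=0xD3: payload=0x53=83, contrib = 83<<0 = 83; acc -> 83, shift -> 7
byte 1=0x82: payload=0x02=2, contrib = 2<<7 = 256; acc -> 339, shift -> 14
byte 2=0xD5: payload=0x55=85, contrib = 85<<14 = 1392640; acc -> 1392979, shift -> 21
byte 3=0x31: payload=0x31=49, contrib = 49<<21 = 102760448; acc -> 104153427, shift -> 28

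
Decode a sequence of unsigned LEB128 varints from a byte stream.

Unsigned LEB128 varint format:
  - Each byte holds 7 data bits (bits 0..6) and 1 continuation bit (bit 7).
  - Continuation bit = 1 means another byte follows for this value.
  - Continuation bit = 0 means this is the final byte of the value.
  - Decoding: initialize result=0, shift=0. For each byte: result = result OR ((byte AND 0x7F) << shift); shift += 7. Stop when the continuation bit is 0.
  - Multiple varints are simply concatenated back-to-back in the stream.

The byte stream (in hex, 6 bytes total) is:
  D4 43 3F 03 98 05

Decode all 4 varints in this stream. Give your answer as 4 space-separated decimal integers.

  byte[0]=0xD4 cont=1 payload=0x54=84: acc |= 84<<0 -> acc=84 shift=7
  byte[1]=0x43 cont=0 payload=0x43=67: acc |= 67<<7 -> acc=8660 shift=14 [end]
Varint 1: bytes[0:2] = D4 43 -> value 8660 (2 byte(s))
  byte[2]=0x3F cont=0 payload=0x3F=63: acc |= 63<<0 -> acc=63 shift=7 [end]
Varint 2: bytes[2:3] = 3F -> value 63 (1 byte(s))
  byte[3]=0x03 cont=0 payload=0x03=3: acc |= 3<<0 -> acc=3 shift=7 [end]
Varint 3: bytes[3:4] = 03 -> value 3 (1 byte(s))
  byte[4]=0x98 cont=1 payload=0x18=24: acc |= 24<<0 -> acc=24 shift=7
  byte[5]=0x05 cont=0 payload=0x05=5: acc |= 5<<7 -> acc=664 shift=14 [end]
Varint 4: bytes[4:6] = 98 05 -> value 664 (2 byte(s))

Answer: 8660 63 3 664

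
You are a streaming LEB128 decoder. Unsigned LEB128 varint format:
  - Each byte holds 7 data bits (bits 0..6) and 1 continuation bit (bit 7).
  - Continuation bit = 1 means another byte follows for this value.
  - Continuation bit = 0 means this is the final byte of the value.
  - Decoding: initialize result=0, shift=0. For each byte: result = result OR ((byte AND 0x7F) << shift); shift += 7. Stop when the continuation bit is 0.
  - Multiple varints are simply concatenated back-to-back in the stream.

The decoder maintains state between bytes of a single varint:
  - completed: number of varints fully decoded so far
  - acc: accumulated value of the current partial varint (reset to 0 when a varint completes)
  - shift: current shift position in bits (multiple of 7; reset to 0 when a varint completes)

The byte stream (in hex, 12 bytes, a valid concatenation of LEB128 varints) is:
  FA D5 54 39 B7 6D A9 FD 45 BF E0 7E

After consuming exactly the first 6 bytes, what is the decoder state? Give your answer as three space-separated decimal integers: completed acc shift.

Answer: 3 0 0

Derivation:
byte[0]=0xFA cont=1 payload=0x7A: acc |= 122<<0 -> completed=0 acc=122 shift=7
byte[1]=0xD5 cont=1 payload=0x55: acc |= 85<<7 -> completed=0 acc=11002 shift=14
byte[2]=0x54 cont=0 payload=0x54: varint #1 complete (value=1387258); reset -> completed=1 acc=0 shift=0
byte[3]=0x39 cont=0 payload=0x39: varint #2 complete (value=57); reset -> completed=2 acc=0 shift=0
byte[4]=0xB7 cont=1 payload=0x37: acc |= 55<<0 -> completed=2 acc=55 shift=7
byte[5]=0x6D cont=0 payload=0x6D: varint #3 complete (value=14007); reset -> completed=3 acc=0 shift=0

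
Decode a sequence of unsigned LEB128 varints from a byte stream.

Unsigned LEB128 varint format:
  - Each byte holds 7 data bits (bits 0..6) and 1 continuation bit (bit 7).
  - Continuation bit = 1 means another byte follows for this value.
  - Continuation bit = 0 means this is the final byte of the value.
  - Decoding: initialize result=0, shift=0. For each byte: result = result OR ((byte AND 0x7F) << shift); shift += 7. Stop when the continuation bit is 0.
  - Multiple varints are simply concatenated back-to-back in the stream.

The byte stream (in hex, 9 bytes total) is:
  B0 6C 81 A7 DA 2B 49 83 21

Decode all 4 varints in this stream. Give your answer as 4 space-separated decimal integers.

  byte[0]=0xB0 cont=1 payload=0x30=48: acc |= 48<<0 -> acc=48 shift=7
  byte[1]=0x6C cont=0 payload=0x6C=108: acc |= 108<<7 -> acc=13872 shift=14 [end]
Varint 1: bytes[0:2] = B0 6C -> value 13872 (2 byte(s))
  byte[2]=0x81 cont=1 payload=0x01=1: acc |= 1<<0 -> acc=1 shift=7
  byte[3]=0xA7 cont=1 payload=0x27=39: acc |= 39<<7 -> acc=4993 shift=14
  byte[4]=0xDA cont=1 payload=0x5A=90: acc |= 90<<14 -> acc=1479553 shift=21
  byte[5]=0x2B cont=0 payload=0x2B=43: acc |= 43<<21 -> acc=91657089 shift=28 [end]
Varint 2: bytes[2:6] = 81 A7 DA 2B -> value 91657089 (4 byte(s))
  byte[6]=0x49 cont=0 payload=0x49=73: acc |= 73<<0 -> acc=73 shift=7 [end]
Varint 3: bytes[6:7] = 49 -> value 73 (1 byte(s))
  byte[7]=0x83 cont=1 payload=0x03=3: acc |= 3<<0 -> acc=3 shift=7
  byte[8]=0x21 cont=0 payload=0x21=33: acc |= 33<<7 -> acc=4227 shift=14 [end]
Varint 4: bytes[7:9] = 83 21 -> value 4227 (2 byte(s))

Answer: 13872 91657089 73 4227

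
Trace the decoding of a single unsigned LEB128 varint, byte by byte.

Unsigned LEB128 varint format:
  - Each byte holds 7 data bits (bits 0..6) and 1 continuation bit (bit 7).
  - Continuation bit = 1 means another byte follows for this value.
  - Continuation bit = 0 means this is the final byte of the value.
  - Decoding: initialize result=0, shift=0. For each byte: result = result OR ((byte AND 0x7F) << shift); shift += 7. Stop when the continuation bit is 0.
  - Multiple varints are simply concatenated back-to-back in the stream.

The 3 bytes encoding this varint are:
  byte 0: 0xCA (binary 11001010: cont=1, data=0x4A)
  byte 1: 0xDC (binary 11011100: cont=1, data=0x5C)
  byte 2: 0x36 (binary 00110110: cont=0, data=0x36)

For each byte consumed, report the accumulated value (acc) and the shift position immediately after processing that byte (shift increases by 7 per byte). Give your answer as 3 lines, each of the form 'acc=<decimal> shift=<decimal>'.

Answer: acc=74 shift=7
acc=11850 shift=14
acc=896586 shift=21

Derivation:
byte 0=0xCA: payload=0x4A=74, contrib = 74<<0 = 74; acc -> 74, shift -> 7
byte 1=0xDC: payload=0x5C=92, contrib = 92<<7 = 11776; acc -> 11850, shift -> 14
byte 2=0x36: payload=0x36=54, contrib = 54<<14 = 884736; acc -> 896586, shift -> 21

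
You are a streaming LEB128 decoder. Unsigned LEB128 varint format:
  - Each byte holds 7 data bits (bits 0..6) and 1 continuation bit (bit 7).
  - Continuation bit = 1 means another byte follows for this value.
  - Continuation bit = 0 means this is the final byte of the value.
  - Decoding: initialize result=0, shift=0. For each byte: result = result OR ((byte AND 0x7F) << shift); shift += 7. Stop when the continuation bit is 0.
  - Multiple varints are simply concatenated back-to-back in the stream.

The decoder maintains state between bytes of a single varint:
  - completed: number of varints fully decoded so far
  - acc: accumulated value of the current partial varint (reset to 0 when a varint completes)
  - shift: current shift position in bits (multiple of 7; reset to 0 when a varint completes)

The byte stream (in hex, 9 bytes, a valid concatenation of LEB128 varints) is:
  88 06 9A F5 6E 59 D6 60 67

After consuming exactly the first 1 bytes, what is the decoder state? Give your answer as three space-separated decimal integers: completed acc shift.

byte[0]=0x88 cont=1 payload=0x08: acc |= 8<<0 -> completed=0 acc=8 shift=7

Answer: 0 8 7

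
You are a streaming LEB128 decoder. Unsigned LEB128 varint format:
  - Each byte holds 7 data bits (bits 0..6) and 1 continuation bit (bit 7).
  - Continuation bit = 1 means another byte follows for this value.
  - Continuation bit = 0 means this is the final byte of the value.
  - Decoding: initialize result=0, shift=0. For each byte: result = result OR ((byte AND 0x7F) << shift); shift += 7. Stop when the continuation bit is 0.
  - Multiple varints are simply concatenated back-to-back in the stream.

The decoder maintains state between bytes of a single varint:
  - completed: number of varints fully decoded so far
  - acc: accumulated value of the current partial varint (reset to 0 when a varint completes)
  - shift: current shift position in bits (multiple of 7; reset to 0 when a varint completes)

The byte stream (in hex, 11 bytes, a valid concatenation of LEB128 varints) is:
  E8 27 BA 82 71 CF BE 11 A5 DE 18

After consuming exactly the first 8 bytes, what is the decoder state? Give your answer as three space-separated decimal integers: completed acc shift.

Answer: 3 0 0

Derivation:
byte[0]=0xE8 cont=1 payload=0x68: acc |= 104<<0 -> completed=0 acc=104 shift=7
byte[1]=0x27 cont=0 payload=0x27: varint #1 complete (value=5096); reset -> completed=1 acc=0 shift=0
byte[2]=0xBA cont=1 payload=0x3A: acc |= 58<<0 -> completed=1 acc=58 shift=7
byte[3]=0x82 cont=1 payload=0x02: acc |= 2<<7 -> completed=1 acc=314 shift=14
byte[4]=0x71 cont=0 payload=0x71: varint #2 complete (value=1851706); reset -> completed=2 acc=0 shift=0
byte[5]=0xCF cont=1 payload=0x4F: acc |= 79<<0 -> completed=2 acc=79 shift=7
byte[6]=0xBE cont=1 payload=0x3E: acc |= 62<<7 -> completed=2 acc=8015 shift=14
byte[7]=0x11 cont=0 payload=0x11: varint #3 complete (value=286543); reset -> completed=3 acc=0 shift=0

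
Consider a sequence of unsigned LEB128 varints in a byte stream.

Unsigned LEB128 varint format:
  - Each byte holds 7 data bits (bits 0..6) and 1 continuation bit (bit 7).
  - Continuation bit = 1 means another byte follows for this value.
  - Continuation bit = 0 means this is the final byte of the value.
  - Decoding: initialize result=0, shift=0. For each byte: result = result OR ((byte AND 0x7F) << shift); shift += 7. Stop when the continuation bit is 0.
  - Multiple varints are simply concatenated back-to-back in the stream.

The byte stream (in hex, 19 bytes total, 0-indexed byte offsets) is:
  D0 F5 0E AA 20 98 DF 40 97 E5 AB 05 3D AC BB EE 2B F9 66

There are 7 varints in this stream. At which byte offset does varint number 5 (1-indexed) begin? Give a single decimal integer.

  byte[0]=0xD0 cont=1 payload=0x50=80: acc |= 80<<0 -> acc=80 shift=7
  byte[1]=0xF5 cont=1 payload=0x75=117: acc |= 117<<7 -> acc=15056 shift=14
  byte[2]=0x0E cont=0 payload=0x0E=14: acc |= 14<<14 -> acc=244432 shift=21 [end]
Varint 1: bytes[0:3] = D0 F5 0E -> value 244432 (3 byte(s))
  byte[3]=0xAA cont=1 payload=0x2A=42: acc |= 42<<0 -> acc=42 shift=7
  byte[4]=0x20 cont=0 payload=0x20=32: acc |= 32<<7 -> acc=4138 shift=14 [end]
Varint 2: bytes[3:5] = AA 20 -> value 4138 (2 byte(s))
  byte[5]=0x98 cont=1 payload=0x18=24: acc |= 24<<0 -> acc=24 shift=7
  byte[6]=0xDF cont=1 payload=0x5F=95: acc |= 95<<7 -> acc=12184 shift=14
  byte[7]=0x40 cont=0 payload=0x40=64: acc |= 64<<14 -> acc=1060760 shift=21 [end]
Varint 3: bytes[5:8] = 98 DF 40 -> value 1060760 (3 byte(s))
  byte[8]=0x97 cont=1 payload=0x17=23: acc |= 23<<0 -> acc=23 shift=7
  byte[9]=0xE5 cont=1 payload=0x65=101: acc |= 101<<7 -> acc=12951 shift=14
  byte[10]=0xAB cont=1 payload=0x2B=43: acc |= 43<<14 -> acc=717463 shift=21
  byte[11]=0x05 cont=0 payload=0x05=5: acc |= 5<<21 -> acc=11203223 shift=28 [end]
Varint 4: bytes[8:12] = 97 E5 AB 05 -> value 11203223 (4 byte(s))
  byte[12]=0x3D cont=0 payload=0x3D=61: acc |= 61<<0 -> acc=61 shift=7 [end]
Varint 5: bytes[12:13] = 3D -> value 61 (1 byte(s))
  byte[13]=0xAC cont=1 payload=0x2C=44: acc |= 44<<0 -> acc=44 shift=7
  byte[14]=0xBB cont=1 payload=0x3B=59: acc |= 59<<7 -> acc=7596 shift=14
  byte[15]=0xEE cont=1 payload=0x6E=110: acc |= 110<<14 -> acc=1809836 shift=21
  byte[16]=0x2B cont=0 payload=0x2B=43: acc |= 43<<21 -> acc=91987372 shift=28 [end]
Varint 6: bytes[13:17] = AC BB EE 2B -> value 91987372 (4 byte(s))
  byte[17]=0xF9 cont=1 payload=0x79=121: acc |= 121<<0 -> acc=121 shift=7
  byte[18]=0x66 cont=0 payload=0x66=102: acc |= 102<<7 -> acc=13177 shift=14 [end]
Varint 7: bytes[17:19] = F9 66 -> value 13177 (2 byte(s))

Answer: 12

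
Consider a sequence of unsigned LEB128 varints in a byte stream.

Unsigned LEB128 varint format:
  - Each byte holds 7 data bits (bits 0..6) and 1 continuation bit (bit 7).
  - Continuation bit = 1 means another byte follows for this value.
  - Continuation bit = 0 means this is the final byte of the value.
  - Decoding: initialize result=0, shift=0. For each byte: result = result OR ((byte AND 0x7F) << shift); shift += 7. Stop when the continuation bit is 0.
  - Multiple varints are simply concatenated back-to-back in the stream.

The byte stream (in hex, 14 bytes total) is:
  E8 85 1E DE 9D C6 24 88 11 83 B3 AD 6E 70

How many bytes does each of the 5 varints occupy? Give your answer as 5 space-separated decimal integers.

Answer: 3 4 2 4 1

Derivation:
  byte[0]=0xE8 cont=1 payload=0x68=104: acc |= 104<<0 -> acc=104 shift=7
  byte[1]=0x85 cont=1 payload=0x05=5: acc |= 5<<7 -> acc=744 shift=14
  byte[2]=0x1E cont=0 payload=0x1E=30: acc |= 30<<14 -> acc=492264 shift=21 [end]
Varint 1: bytes[0:3] = E8 85 1E -> value 492264 (3 byte(s))
  byte[3]=0xDE cont=1 payload=0x5E=94: acc |= 94<<0 -> acc=94 shift=7
  byte[4]=0x9D cont=1 payload=0x1D=29: acc |= 29<<7 -> acc=3806 shift=14
  byte[5]=0xC6 cont=1 payload=0x46=70: acc |= 70<<14 -> acc=1150686 shift=21
  byte[6]=0x24 cont=0 payload=0x24=36: acc |= 36<<21 -> acc=76648158 shift=28 [end]
Varint 2: bytes[3:7] = DE 9D C6 24 -> value 76648158 (4 byte(s))
  byte[7]=0x88 cont=1 payload=0x08=8: acc |= 8<<0 -> acc=8 shift=7
  byte[8]=0x11 cont=0 payload=0x11=17: acc |= 17<<7 -> acc=2184 shift=14 [end]
Varint 3: bytes[7:9] = 88 11 -> value 2184 (2 byte(s))
  byte[9]=0x83 cont=1 payload=0x03=3: acc |= 3<<0 -> acc=3 shift=7
  byte[10]=0xB3 cont=1 payload=0x33=51: acc |= 51<<7 -> acc=6531 shift=14
  byte[11]=0xAD cont=1 payload=0x2D=45: acc |= 45<<14 -> acc=743811 shift=21
  byte[12]=0x6E cont=0 payload=0x6E=110: acc |= 110<<21 -> acc=231430531 shift=28 [end]
Varint 4: bytes[9:13] = 83 B3 AD 6E -> value 231430531 (4 byte(s))
  byte[13]=0x70 cont=0 payload=0x70=112: acc |= 112<<0 -> acc=112 shift=7 [end]
Varint 5: bytes[13:14] = 70 -> value 112 (1 byte(s))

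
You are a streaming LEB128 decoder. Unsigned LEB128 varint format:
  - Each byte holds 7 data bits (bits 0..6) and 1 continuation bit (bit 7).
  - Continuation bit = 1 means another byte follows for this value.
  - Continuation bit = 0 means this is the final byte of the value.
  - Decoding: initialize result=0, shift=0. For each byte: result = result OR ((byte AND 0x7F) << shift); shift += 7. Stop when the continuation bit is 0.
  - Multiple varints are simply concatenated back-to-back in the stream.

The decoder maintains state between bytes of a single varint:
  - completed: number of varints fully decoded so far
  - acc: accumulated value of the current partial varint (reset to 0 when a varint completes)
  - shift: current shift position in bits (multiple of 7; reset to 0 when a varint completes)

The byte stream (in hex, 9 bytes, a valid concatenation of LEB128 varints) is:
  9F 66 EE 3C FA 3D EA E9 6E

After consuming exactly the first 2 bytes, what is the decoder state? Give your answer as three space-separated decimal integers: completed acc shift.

Answer: 1 0 0

Derivation:
byte[0]=0x9F cont=1 payload=0x1F: acc |= 31<<0 -> completed=0 acc=31 shift=7
byte[1]=0x66 cont=0 payload=0x66: varint #1 complete (value=13087); reset -> completed=1 acc=0 shift=0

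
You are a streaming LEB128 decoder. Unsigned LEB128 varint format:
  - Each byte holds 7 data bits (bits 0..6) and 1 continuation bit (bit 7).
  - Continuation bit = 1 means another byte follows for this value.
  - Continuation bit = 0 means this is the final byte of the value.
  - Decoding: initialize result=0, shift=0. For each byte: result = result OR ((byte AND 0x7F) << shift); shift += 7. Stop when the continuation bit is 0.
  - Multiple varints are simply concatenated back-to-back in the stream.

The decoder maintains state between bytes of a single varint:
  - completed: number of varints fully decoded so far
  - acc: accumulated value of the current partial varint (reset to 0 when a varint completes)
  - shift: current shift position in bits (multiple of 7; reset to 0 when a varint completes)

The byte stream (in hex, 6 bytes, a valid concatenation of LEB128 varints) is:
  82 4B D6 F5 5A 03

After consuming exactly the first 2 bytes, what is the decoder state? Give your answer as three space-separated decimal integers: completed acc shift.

byte[0]=0x82 cont=1 payload=0x02: acc |= 2<<0 -> completed=0 acc=2 shift=7
byte[1]=0x4B cont=0 payload=0x4B: varint #1 complete (value=9602); reset -> completed=1 acc=0 shift=0

Answer: 1 0 0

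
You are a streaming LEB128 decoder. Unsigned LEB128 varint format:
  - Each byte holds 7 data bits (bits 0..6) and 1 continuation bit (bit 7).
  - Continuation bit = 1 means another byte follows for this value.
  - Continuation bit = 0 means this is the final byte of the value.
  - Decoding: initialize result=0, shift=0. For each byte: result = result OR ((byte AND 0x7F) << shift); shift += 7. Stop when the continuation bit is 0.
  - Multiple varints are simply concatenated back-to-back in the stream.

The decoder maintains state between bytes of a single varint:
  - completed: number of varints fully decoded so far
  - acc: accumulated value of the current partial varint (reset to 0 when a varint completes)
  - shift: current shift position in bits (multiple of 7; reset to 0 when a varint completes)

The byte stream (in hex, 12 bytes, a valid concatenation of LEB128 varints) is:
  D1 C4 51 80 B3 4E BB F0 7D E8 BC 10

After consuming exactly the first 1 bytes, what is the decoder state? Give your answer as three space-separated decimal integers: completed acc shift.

Answer: 0 81 7

Derivation:
byte[0]=0xD1 cont=1 payload=0x51: acc |= 81<<0 -> completed=0 acc=81 shift=7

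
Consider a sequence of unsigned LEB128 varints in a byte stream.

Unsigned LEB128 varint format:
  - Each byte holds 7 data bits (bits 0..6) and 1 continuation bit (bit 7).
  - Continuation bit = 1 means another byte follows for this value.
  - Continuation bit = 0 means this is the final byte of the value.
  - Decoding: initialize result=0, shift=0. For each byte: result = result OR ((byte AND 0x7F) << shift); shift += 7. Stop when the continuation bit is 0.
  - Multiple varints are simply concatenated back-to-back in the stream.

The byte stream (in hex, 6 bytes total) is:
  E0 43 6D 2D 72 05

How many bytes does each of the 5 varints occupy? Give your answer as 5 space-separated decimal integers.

Answer: 2 1 1 1 1

Derivation:
  byte[0]=0xE0 cont=1 payload=0x60=96: acc |= 96<<0 -> acc=96 shift=7
  byte[1]=0x43 cont=0 payload=0x43=67: acc |= 67<<7 -> acc=8672 shift=14 [end]
Varint 1: bytes[0:2] = E0 43 -> value 8672 (2 byte(s))
  byte[2]=0x6D cont=0 payload=0x6D=109: acc |= 109<<0 -> acc=109 shift=7 [end]
Varint 2: bytes[2:3] = 6D -> value 109 (1 byte(s))
  byte[3]=0x2D cont=0 payload=0x2D=45: acc |= 45<<0 -> acc=45 shift=7 [end]
Varint 3: bytes[3:4] = 2D -> value 45 (1 byte(s))
  byte[4]=0x72 cont=0 payload=0x72=114: acc |= 114<<0 -> acc=114 shift=7 [end]
Varint 4: bytes[4:5] = 72 -> value 114 (1 byte(s))
  byte[5]=0x05 cont=0 payload=0x05=5: acc |= 5<<0 -> acc=5 shift=7 [end]
Varint 5: bytes[5:6] = 05 -> value 5 (1 byte(s))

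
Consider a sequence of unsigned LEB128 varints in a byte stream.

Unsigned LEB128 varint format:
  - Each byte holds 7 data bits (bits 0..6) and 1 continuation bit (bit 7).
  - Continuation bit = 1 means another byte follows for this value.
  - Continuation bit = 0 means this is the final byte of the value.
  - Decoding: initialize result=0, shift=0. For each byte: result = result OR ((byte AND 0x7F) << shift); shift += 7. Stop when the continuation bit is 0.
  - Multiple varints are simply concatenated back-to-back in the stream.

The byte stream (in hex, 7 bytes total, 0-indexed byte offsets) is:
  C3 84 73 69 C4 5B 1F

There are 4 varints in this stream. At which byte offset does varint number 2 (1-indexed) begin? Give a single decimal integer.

  byte[0]=0xC3 cont=1 payload=0x43=67: acc |= 67<<0 -> acc=67 shift=7
  byte[1]=0x84 cont=1 payload=0x04=4: acc |= 4<<7 -> acc=579 shift=14
  byte[2]=0x73 cont=0 payload=0x73=115: acc |= 115<<14 -> acc=1884739 shift=21 [end]
Varint 1: bytes[0:3] = C3 84 73 -> value 1884739 (3 byte(s))
  byte[3]=0x69 cont=0 payload=0x69=105: acc |= 105<<0 -> acc=105 shift=7 [end]
Varint 2: bytes[3:4] = 69 -> value 105 (1 byte(s))
  byte[4]=0xC4 cont=1 payload=0x44=68: acc |= 68<<0 -> acc=68 shift=7
  byte[5]=0x5B cont=0 payload=0x5B=91: acc |= 91<<7 -> acc=11716 shift=14 [end]
Varint 3: bytes[4:6] = C4 5B -> value 11716 (2 byte(s))
  byte[6]=0x1F cont=0 payload=0x1F=31: acc |= 31<<0 -> acc=31 shift=7 [end]
Varint 4: bytes[6:7] = 1F -> value 31 (1 byte(s))

Answer: 3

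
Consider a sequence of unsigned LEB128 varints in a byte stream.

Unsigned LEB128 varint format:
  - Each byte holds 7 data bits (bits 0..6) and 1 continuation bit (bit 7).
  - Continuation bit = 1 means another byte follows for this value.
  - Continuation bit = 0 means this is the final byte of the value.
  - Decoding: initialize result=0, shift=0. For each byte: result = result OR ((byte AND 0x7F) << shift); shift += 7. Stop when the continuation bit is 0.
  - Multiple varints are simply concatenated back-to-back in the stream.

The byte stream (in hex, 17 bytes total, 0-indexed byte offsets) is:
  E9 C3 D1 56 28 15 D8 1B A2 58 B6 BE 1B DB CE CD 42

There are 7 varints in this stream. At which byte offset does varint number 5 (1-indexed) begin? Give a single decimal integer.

Answer: 8

Derivation:
  byte[0]=0xE9 cont=1 payload=0x69=105: acc |= 105<<0 -> acc=105 shift=7
  byte[1]=0xC3 cont=1 payload=0x43=67: acc |= 67<<7 -> acc=8681 shift=14
  byte[2]=0xD1 cont=1 payload=0x51=81: acc |= 81<<14 -> acc=1335785 shift=21
  byte[3]=0x56 cont=0 payload=0x56=86: acc |= 86<<21 -> acc=181690857 shift=28 [end]
Varint 1: bytes[0:4] = E9 C3 D1 56 -> value 181690857 (4 byte(s))
  byte[4]=0x28 cont=0 payload=0x28=40: acc |= 40<<0 -> acc=40 shift=7 [end]
Varint 2: bytes[4:5] = 28 -> value 40 (1 byte(s))
  byte[5]=0x15 cont=0 payload=0x15=21: acc |= 21<<0 -> acc=21 shift=7 [end]
Varint 3: bytes[5:6] = 15 -> value 21 (1 byte(s))
  byte[6]=0xD8 cont=1 payload=0x58=88: acc |= 88<<0 -> acc=88 shift=7
  byte[7]=0x1B cont=0 payload=0x1B=27: acc |= 27<<7 -> acc=3544 shift=14 [end]
Varint 4: bytes[6:8] = D8 1B -> value 3544 (2 byte(s))
  byte[8]=0xA2 cont=1 payload=0x22=34: acc |= 34<<0 -> acc=34 shift=7
  byte[9]=0x58 cont=0 payload=0x58=88: acc |= 88<<7 -> acc=11298 shift=14 [end]
Varint 5: bytes[8:10] = A2 58 -> value 11298 (2 byte(s))
  byte[10]=0xB6 cont=1 payload=0x36=54: acc |= 54<<0 -> acc=54 shift=7
  byte[11]=0xBE cont=1 payload=0x3E=62: acc |= 62<<7 -> acc=7990 shift=14
  byte[12]=0x1B cont=0 payload=0x1B=27: acc |= 27<<14 -> acc=450358 shift=21 [end]
Varint 6: bytes[10:13] = B6 BE 1B -> value 450358 (3 byte(s))
  byte[13]=0xDB cont=1 payload=0x5B=91: acc |= 91<<0 -> acc=91 shift=7
  byte[14]=0xCE cont=1 payload=0x4E=78: acc |= 78<<7 -> acc=10075 shift=14
  byte[15]=0xCD cont=1 payload=0x4D=77: acc |= 77<<14 -> acc=1271643 shift=21
  byte[16]=0x42 cont=0 payload=0x42=66: acc |= 66<<21 -> acc=139683675 shift=28 [end]
Varint 7: bytes[13:17] = DB CE CD 42 -> value 139683675 (4 byte(s))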